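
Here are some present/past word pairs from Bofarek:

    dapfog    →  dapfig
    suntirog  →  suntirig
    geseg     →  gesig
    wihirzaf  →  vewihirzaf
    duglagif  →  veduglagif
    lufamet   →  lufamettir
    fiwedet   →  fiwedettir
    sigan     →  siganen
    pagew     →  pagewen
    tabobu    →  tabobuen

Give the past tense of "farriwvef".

"farriwvef" ends in -f. The stems ending in -f (wihirzaf → vewihirzaf, duglagif → veduglagif) add the prefix ve-.
The other patterns: stems ending in -g change the last vowel to 'i'; stems ending in -t double the final consonant and add -ir; stems ending in -n, -u or -w add -en.
So farriwvef → vefarriwvef.

vefarriwvef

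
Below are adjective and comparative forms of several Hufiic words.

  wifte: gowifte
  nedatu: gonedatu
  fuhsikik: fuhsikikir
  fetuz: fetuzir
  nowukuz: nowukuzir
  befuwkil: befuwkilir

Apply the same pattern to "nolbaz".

nolbazir

nedatu and fetuz both have last vowel 'u' yet inflect differently (gonedatu, fetuzir), so the last vowel is not what conditions the rule; whether the stem ends in a vowel or a consonant is.
"nolbaz" ends in a consonant. The stems ending in a consonant (fetuz → fetuzir, fuhsikik → fuhsikikir, nowukuz → nowukuzir) add -ir.
So nolbaz → nolbazir.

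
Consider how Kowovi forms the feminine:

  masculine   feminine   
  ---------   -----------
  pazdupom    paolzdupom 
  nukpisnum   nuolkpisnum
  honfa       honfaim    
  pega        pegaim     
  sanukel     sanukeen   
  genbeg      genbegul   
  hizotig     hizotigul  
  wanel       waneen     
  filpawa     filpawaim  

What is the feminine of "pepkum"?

peolpkum

wanel and genbeg both have last vowel 'e' yet inflect differently (waneen, genbegul), so the last vowel is not what conditions the rule; the final letter is.
"pepkum" ends in -m. The stems ending in -m (pazdupom → paolzdupom, nukpisnum → nuolkpisnum) insert -ol- after the first vowel.
The other patterns: stems ending in -l drop the final letter and add -en; stems ending in -a add -im; stems ending in -g add -ul.
So pepkum → peolpkum.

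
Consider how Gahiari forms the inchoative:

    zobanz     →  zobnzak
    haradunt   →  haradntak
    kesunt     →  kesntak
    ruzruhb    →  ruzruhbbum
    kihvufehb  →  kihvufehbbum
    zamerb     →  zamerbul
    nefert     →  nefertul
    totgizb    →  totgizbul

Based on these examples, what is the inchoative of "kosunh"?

ruzruhb and zamerb both end in -b yet inflect differently (ruzruhbbum, zamerbul), so the final letter is not what conditions the rule; the second-to-last letter is.
"kosunh" has second-to-last letter 'n'. The stems whose second-to-last letter is 'n' (zobanz → zobnzak, haradunt → haradntak, kesunt → kesntak) delete the last vowel and add -ak.
The other patterns: stems whose second-to-last letter is 'h' double the final consonant and add -um; stems whose second-to-last letter is 'r' or 'z' add -ul.
So kosunh → kosnhak.

kosnhak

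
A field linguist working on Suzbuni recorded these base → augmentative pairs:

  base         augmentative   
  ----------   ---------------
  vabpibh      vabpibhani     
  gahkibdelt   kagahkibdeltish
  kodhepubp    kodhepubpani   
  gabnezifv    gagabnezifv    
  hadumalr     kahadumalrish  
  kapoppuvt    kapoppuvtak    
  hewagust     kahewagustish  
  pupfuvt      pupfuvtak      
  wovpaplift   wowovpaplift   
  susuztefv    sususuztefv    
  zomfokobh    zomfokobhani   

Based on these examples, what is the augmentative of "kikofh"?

kikikofh

wovpaplift and kapoppuvt both end in -t yet inflect differently (wowovpaplift, kapoppuvtak), so the final letter is not what conditions the rule; the second-to-last letter is.
"kikofh" has second-to-last letter 'f'. The stems whose second-to-last letter is 'f' (susuztefv → sususuztefv, wovpaplift → wowovpaplift, gabnezifv → gagabnezifv) repeat the first consonant+vowel as a prefix.
The other patterns: stems whose second-to-last letter is 'b' add -ani; stems whose second-to-last letter is 'v' add -ak; stems whose second-to-last letter is 'l' or 's' add ka- … -ish around the stem.
So kikofh → kikikofh.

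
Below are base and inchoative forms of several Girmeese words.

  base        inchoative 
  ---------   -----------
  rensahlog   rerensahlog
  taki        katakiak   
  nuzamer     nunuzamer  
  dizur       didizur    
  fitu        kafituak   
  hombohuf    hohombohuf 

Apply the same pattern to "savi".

hombohuf and fitu both have last vowel 'u' yet inflect differently (hohombohuf, kafituak), so the last vowel is not what conditions the rule; whether the stem ends in a vowel or a consonant is.
"savi" ends in a vowel. The stems ending in a vowel (taki → katakiak, fitu → kafituak) add ka- … -ak around the stem.
The other pattern: stems ending in a consonant repeat the first consonant+vowel as a prefix.
So savi → kasaviak.

kasaviak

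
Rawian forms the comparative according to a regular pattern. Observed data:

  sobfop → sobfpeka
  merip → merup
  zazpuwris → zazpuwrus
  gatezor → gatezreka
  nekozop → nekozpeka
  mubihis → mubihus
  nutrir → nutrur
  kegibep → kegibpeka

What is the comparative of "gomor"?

gomreka

"gomor" has last vowel 'o'. The stems whose last vowel is 'o' (sobfop → sobfpeka, gatezor → gatezreka, nekozop → nekozpeka) delete the last vowel and add -eka.
The other pattern: stems whose last vowel is 'i' change the last vowel to 'u'.
So gomor → gomreka.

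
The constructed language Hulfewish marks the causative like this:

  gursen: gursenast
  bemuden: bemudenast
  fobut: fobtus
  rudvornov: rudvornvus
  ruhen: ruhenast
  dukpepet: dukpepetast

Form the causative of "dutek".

dukpepet and fobut both end in -t yet inflect differently (dukpepetast, fobtus), so the final letter is not what conditions the rule; the last vowel is.
"dutek" has last vowel 'e'. The stems whose last vowel is 'e' (gursen → gursenast, ruhen → ruhenast, bemuden → bemudenast) add -ast.
The other pattern: stems whose last vowel is 'o' or 'u' delete the last vowel and add -us.
So dutek → dutekast.

dutekast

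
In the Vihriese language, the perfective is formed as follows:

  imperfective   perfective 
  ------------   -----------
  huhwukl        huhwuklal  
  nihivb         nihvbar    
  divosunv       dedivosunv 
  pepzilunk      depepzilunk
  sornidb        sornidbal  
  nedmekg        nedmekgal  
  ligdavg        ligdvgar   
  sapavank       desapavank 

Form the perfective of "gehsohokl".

"gehsohokl" has second-to-last letter 'k'. The stems whose second-to-last letter is 'k' (nedmekg → nedmekgal, huhwukl → huhwuklal) add -al.
The other patterns: stems whose second-to-last letter is 'n' add the prefix de-; stems whose second-to-last letter is 'v' delete the last vowel and add -ar.
So gehsohokl → gehsohoklal.

gehsohoklal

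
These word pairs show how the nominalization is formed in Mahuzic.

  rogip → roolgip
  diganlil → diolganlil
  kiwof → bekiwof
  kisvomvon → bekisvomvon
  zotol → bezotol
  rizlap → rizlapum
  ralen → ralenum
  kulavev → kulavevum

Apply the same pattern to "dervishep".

"dervishep" has last vowel 'e'. The stems whose last vowel is 'e' (ralen → ralenum, kulavev → kulavevum) add -um.
The other patterns: stems whose last vowel is 'i' insert -ol- after the first vowel; stems whose last vowel is 'o' add the prefix be-.
So dervishep → dervishepum.

dervishepum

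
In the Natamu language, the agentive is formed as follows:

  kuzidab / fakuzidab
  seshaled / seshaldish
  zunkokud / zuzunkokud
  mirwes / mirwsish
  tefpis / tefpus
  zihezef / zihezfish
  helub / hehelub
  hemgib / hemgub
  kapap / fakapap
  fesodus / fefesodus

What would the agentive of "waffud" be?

wawaffud

kuzidab and hemgib both end in -b yet inflect differently (fakuzidab, hemgub), so the final letter is not what conditions the rule; the last vowel is.
"waffud" has last vowel 'u'. The stems whose last vowel is 'u' (zunkokud → zuzunkokud, fesodus → fefesodus, helub → hehelub) repeat the first consonant+vowel as a prefix.
The other patterns: stems whose last vowel is 'a' add the prefix fa-; stems whose last vowel is 'i' change the last vowel to 'u'; stems whose last vowel is 'e' delete the last vowel and add -ish.
So waffud → wawaffud.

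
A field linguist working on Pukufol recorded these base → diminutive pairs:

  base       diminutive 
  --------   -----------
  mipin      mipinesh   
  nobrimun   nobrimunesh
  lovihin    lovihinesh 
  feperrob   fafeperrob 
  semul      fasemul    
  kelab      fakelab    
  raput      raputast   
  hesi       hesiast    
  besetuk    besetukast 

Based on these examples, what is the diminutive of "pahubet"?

pahubetast

nobrimun and semul both have last vowel 'u' yet inflect differently (nobrimunesh, fasemul), so the last vowel is not what conditions the rule; the final letter is.
"pahubet" ends in -t. The one such stem in the data (raput → raputast) adds -ast, so the same rule applies.
The other patterns: stems ending in -n add -esh; stems ending in -b or -l add the prefix fa-.
So pahubet → pahubetast.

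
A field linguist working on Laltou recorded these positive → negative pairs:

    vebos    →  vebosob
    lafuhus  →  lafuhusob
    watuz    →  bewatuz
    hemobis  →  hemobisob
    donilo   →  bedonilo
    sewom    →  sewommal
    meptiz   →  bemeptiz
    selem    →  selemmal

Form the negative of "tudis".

tudisob

vebos and sewom both have last vowel 'o' yet inflect differently (vebosob, sewommal), so the last vowel is not what conditions the rule; the final letter is.
"tudis" ends in -s. The stems ending in -s (lafuhus → lafuhusob, hemobis → hemobisob, vebos → vebosob) add -ob.
So tudis → tudisob.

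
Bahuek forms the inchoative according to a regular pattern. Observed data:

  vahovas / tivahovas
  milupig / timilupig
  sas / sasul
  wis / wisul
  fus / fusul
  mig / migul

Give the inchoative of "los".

vahovas and sas both end in -s yet inflect differently (tivahovas, sasul), so the final letter is not what conditions the rule; the number of vowels is.
"los" has 1 vowel. The stems with 1 vowel (sas → sasul, wis → wisul, fus → fusul) add -ul.
The other pattern: stems with 3 vowels add the prefix ti-.
So los → losul.

losul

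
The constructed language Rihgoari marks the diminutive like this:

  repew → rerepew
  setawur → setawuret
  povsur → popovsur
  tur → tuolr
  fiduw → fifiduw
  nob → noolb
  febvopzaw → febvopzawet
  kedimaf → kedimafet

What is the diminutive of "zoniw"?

zozoniw

tur and povsur both end in -r yet inflect differently (tuolr, popovsur), so the final letter is not what conditions the rule; the number of vowels is.
"zoniw" has 2 vowels. The stems with 2 vowels (fiduw → fifiduw, povsur → popovsur, repew → rerepew) repeat the first consonant+vowel as a prefix.
The other patterns: stems with 1 vowel insert -ol- after the first vowel; stems with 3 vowels add -et.
So zoniw → zozoniw.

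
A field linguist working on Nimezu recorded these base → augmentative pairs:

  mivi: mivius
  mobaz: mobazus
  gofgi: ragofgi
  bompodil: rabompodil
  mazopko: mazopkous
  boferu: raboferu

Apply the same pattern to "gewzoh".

ragewzoh

mivi and gofgi both end in -i yet inflect differently (mivius, ragofgi), so the final letter is not what conditions the rule; the first letter is.
"gewzoh" begins with g-. The one such stem in the data (gofgi → ragofgi) adds the prefix ra-, so the same rule applies.
So gewzoh → ragewzoh.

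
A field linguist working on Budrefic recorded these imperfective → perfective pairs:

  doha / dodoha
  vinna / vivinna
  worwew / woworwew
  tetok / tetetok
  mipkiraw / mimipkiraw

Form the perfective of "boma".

boboma

Every pair shown (doha → dodoha, vinna → vivinna, worwew → woworwew, …) follows the same rule: repeat the first consonant+vowel as a prefix.
So boma → boboma.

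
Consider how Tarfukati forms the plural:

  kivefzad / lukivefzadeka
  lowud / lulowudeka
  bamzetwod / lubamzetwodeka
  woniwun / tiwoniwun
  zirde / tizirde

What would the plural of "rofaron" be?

tirofaron

lowud and woniwun both have last vowel 'u' yet inflect differently (lulowudeka, tiwoniwun), so the last vowel is not what conditions the rule; the final letter is.
"rofaron" ends in -n. The one such stem in the data (woniwun → tiwoniwun) adds the prefix ti-, so the same rule applies.
The other pattern: stems ending in -d add lu- … -eka around the stem.
So rofaron → tirofaron.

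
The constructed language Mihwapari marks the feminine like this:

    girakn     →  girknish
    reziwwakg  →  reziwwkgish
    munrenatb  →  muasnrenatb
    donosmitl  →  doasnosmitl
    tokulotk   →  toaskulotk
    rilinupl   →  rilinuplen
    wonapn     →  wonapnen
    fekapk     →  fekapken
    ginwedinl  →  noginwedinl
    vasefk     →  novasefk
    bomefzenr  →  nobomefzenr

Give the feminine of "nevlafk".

donosmitl and rilinupl both end in -l yet inflect differently (doasnosmitl, rilinuplen), so the final letter is not what conditions the rule; the second-to-last letter is.
"nevlafk" has second-to-last letter 'f'. The one such stem in the data (vasefk → novasefk) adds the prefix no-, so the same rule applies.
So nevlafk → nonevlafk.

nonevlafk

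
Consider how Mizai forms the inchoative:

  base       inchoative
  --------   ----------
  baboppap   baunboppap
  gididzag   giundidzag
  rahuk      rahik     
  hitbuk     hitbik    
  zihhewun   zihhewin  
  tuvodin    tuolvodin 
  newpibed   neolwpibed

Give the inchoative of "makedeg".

zihhewun and tuvodin both end in -n yet inflect differently (zihhewin, tuolvodin), so the final letter is not what conditions the rule; the last vowel is.
"makedeg" has last vowel 'e'. The one such stem in the data (newpibed → neolwpibed) inserts -ol- after the first vowel (as does tuvodin), so the same rule applies.
The other patterns: stems whose last vowel is 'a' insert -un- after the first vowel; stems whose last vowel is 'u' change the last vowel to 'i'.
So makedeg → maolkedeg.

maolkedeg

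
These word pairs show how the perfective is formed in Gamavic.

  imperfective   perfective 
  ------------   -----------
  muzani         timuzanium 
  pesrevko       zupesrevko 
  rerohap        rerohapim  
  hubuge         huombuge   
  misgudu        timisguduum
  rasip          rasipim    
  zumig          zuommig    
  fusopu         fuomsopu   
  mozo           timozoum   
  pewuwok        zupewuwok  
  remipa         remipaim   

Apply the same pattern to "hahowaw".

mozo and pesrevko both end in -o yet inflect differently (timozoum, zupesrevko), so the final letter is not what conditions the rule; the first letter is.
"hahowaw" begins with h-. The one such stem in the data (hubuge → huombuge) inserts -om- after the first vowel (as do zumig, fusopu), so the same rule applies.
The other patterns: stems beginning with m- add ti- … -um around the stem; stems beginning with r- add -im; stems beginning with p- add the prefix zu-.
So hahowaw → haomhowaw.

haomhowaw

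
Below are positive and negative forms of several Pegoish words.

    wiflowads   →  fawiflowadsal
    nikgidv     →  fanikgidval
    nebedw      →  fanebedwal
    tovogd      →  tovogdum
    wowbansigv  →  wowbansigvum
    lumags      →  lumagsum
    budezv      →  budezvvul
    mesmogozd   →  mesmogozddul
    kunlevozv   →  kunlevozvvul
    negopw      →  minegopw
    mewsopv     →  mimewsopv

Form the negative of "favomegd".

nikgidv and wowbansigv both end in -v yet inflect differently (fanikgidval, wowbansigvum), so the final letter is not what conditions the rule; the second-to-last letter is.
"favomegd" has second-to-last letter 'g'. The stems whose second-to-last letter is 'g' (tovogd → tovogdum, wowbansigv → wowbansigvum, lumags → lumagsum) add -um.
So favomegd → favomegdum.

favomegdum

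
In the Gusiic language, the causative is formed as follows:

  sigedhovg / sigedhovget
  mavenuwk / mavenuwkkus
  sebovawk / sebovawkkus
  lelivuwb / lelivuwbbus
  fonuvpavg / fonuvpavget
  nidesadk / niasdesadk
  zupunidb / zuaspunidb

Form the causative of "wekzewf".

"wekzewf" has second-to-last letter 'w'. The stems whose second-to-last letter is 'w' (lelivuwb → lelivuwbbus, mavenuwk → mavenuwkkus, sebovawk → sebovawkkus) double the final consonant and add -us.
So wekzewf → wekzewffus.

wekzewffus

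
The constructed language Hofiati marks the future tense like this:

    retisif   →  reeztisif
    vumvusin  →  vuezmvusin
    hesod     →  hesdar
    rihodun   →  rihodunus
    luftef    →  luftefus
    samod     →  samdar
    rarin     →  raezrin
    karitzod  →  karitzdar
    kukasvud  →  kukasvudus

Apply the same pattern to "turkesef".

turkesefus

rarin and rihodun both end in -n yet inflect differently (raezrin, rihodunus), so the final letter is not what conditions the rule; the last vowel is.
"turkesef" has last vowel 'e'. The one such stem in the data (luftef → luftefus) adds -us, so the same rule applies.
The other patterns: stems whose last vowel is 'i' insert -ez- after the first vowel; stems whose last vowel is 'o' delete the last vowel and add -ar.
So turkesef → turkesefus.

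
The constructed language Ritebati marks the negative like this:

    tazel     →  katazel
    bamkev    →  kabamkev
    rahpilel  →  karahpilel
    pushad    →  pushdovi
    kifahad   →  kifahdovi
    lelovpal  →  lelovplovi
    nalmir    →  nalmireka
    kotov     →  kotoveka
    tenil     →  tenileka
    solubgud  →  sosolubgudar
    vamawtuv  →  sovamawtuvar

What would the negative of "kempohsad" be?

kempohsdovi

tazel and lelovpal both end in -l yet inflect differently (katazel, lelovplovi), so the final letter is not what conditions the rule; the last vowel is.
"kempohsad" has last vowel 'a'. The stems whose last vowel is 'a' (pushad → pushdovi, kifahad → kifahdovi, lelovpal → lelovplovi) delete the last vowel and add -ovi.
The other patterns: stems whose last vowel is 'e' add the prefix ka-; stems whose last vowel is 'i' or 'o' add -eka; stems whose last vowel is 'u' add so- … -ar around the stem.
So kempohsad → kempohsdovi.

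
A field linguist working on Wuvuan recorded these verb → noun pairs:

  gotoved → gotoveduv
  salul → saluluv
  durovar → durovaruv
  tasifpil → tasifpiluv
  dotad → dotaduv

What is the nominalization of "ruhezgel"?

ruhezgeluv

Every pair shown (gotoved → gotoveduv, salul → saluluv, durovar → durovaruv, …) follows the same rule: add -uv.
So ruhezgel → ruhezgeluv.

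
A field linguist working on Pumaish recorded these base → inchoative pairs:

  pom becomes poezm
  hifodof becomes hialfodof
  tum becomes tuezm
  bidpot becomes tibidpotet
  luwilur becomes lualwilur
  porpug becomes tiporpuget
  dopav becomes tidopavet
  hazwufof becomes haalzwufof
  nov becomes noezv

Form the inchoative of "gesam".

tigesamet

nov and dopav both end in -v yet inflect differently (noezv, tidopavet), so the final letter is not what conditions the rule; the number of vowels is.
"gesam" has 2 vowels. The stems with 2 vowels (bidpot → tibidpotet, dopav → tidopavet, porpug → tiporpuget) add ti- … -et around the stem.
The other patterns: stems with 1 vowel insert -ez- after the first vowel; stems with 3 vowels insert -al- after the first vowel.
So gesam → tigesamet.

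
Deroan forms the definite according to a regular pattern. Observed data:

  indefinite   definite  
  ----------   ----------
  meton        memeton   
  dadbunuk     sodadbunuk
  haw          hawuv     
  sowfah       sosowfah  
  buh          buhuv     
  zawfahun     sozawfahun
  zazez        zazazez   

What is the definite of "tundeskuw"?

"tundeskuw" has 3 vowels. The stems with 3 vowels (zawfahun → sozawfahun, dadbunuk → sodadbunuk) add the prefix so-.
The other patterns: stems with 1 vowel add -uv; stems with 2 vowels repeat the first consonant+vowel as a prefix.
So tundeskuw → sotundeskuw.

sotundeskuw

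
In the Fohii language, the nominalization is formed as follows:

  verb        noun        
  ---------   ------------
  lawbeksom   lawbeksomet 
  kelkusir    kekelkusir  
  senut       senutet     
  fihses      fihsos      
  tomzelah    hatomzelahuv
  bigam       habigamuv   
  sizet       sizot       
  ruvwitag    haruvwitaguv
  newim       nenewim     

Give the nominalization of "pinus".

lawbeksom and bigam both end in -m yet inflect differently (lawbeksomet, habigamuv), so the final letter is not what conditions the rule; the last vowel is.
"pinus" has last vowel 'u'. The one such stem in the data (senut → senutet) adds -et, so the same rule applies.
The other patterns: stems whose last vowel is 'a' add ha- … -uv around the stem; stems whose last vowel is 'i' repeat the first consonant+vowel as a prefix; stems whose last vowel is 'e' change the last vowel to 'o'.
So pinus → pinuset.

pinuset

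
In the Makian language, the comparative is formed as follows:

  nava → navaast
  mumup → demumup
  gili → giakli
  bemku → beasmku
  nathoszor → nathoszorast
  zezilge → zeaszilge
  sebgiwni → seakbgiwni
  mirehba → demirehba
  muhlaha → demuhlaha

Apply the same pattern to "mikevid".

demikevid

"mikevid" begins with m-. The stems beginning with m- (mirehba → demirehba, mumup → demumup, muhlaha → demuhlaha) add the prefix de-.
The other patterns: stems beginning with n- add -ast; stems beginning with b- or z- insert -as- after the first vowel; stems beginning with g- or s- insert -ak- after the first vowel.
So mikevid → demikevid.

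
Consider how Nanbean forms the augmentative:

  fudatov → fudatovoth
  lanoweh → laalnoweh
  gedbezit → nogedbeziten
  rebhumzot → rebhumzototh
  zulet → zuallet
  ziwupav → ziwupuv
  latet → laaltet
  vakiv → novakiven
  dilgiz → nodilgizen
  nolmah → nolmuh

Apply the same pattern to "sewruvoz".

rebhumzot and latet both end in -t yet inflect differently (rebhumzototh, laaltet), so the final letter is not what conditions the rule; the last vowel is.
"sewruvoz" has last vowel 'o'. The stems whose last vowel is 'o' (rebhumzot → rebhumzototh, fudatov → fudatovoth) add -oth.
The other patterns: stems whose last vowel is 'e' insert -al- after the first vowel; stems whose last vowel is 'i' add no- … -en around the stem; stems whose last vowel is 'a' change the last vowel to 'u'.
So sewruvoz → sewruvozoth.

sewruvozoth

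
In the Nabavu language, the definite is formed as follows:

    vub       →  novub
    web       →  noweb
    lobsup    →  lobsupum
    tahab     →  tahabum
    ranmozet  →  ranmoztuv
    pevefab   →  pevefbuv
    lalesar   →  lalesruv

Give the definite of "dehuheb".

dehuhbuv

vub and tahab both end in -b yet inflect differently (novub, tahabum), so the final letter is not what conditions the rule; the number of vowels is.
"dehuheb" has 3 vowels. The stems with 3 vowels (ranmozet → ranmoztuv, pevefab → pevefbuv, lalesar → lalesruv) delete the last vowel and add -uv.
The other patterns: stems with 1 vowel add the prefix no-; stems with 2 vowels add -um.
So dehuheb → dehuhbuv.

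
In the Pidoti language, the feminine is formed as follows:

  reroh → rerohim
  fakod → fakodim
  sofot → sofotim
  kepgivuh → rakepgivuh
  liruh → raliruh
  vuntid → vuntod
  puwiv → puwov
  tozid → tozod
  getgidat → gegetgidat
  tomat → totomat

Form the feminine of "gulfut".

reroh and kepgivuh both end in -h yet inflect differently (rerohim, rakepgivuh), so the final letter is not what conditions the rule; the last vowel is.
"gulfut" has last vowel 'u'. The stems whose last vowel is 'u' (kepgivuh → rakepgivuh, liruh → raliruh) add the prefix ra-.
So gulfut → ragulfut.

ragulfut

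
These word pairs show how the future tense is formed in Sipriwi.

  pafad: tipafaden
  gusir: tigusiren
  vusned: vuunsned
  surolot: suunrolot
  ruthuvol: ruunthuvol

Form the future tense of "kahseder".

kaunhseder

pafad and vusned both end in -d yet inflect differently (tipafaden, vuunsned), so the final letter is not what conditions the rule; the last vowel is.
"kahseder" has last vowel 'e'. The one such stem in the data (vusned → vuunsned) inserts -un- after the first vowel (as do surolot, ruthuvol), so the same rule applies.
The other pattern: stems whose last vowel is 'a' or 'i' add ti- … -en around the stem.
So kahseder → kaunhseder.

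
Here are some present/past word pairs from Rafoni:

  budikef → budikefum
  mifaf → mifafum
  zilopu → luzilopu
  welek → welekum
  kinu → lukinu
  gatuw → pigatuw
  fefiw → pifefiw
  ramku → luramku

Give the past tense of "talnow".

gatuw and ramku both have last vowel 'u' yet inflect differently (pigatuw, luramku), so the last vowel is not what conditions the rule; the final letter is.
"talnow" ends in -w. The stems ending in -w (fefiw → pifefiw, gatuw → pigatuw) add the prefix pi-.
The other patterns: stems ending in -u add the prefix lu-; stems ending in -f or -k add -um.
So talnow → pitalnow.

pitalnow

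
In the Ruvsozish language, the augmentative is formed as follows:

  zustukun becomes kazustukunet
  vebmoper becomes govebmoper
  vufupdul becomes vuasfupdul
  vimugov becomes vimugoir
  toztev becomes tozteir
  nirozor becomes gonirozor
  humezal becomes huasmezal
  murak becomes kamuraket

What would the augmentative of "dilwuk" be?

vimugov and nirozor both have last vowel 'o' yet inflect differently (vimugoir, gonirozor), so the last vowel is not what conditions the rule; the final letter is.
"dilwuk" ends in -k. The one such stem in the data (murak → kamuraket) adds ka- … -et around the stem, so the same rule applies.
The other patterns: stems ending in -v drop the final letter and add -ir; stems ending in -l insert -as- after the first vowel; stems ending in -r add the prefix go-.
So dilwuk → kadilwuket.

kadilwuket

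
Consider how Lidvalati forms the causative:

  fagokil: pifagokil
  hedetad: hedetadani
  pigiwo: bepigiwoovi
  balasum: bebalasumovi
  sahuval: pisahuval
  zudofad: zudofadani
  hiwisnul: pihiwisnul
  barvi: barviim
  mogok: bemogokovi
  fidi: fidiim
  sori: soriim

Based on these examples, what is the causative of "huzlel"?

hedetad and sahuval both have last vowel 'a' yet inflect differently (hedetadani, pisahuval), so the last vowel is not what conditions the rule; the final letter is.
"huzlel" ends in -l. The stems ending in -l (sahuval → pisahuval, hiwisnul → pihiwisnul, fagokil → pifagokil) add the prefix pi-.
So huzlel → pihuzlel.

pihuzlel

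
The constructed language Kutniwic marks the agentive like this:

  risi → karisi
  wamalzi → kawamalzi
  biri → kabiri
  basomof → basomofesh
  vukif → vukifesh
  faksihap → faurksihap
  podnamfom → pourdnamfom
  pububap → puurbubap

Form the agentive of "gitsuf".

"gitsuf" ends in -f. The stems ending in -f (basomof → basomofesh, vukif → vukifesh) add -esh.
So gitsuf → gitsufesh.

gitsufesh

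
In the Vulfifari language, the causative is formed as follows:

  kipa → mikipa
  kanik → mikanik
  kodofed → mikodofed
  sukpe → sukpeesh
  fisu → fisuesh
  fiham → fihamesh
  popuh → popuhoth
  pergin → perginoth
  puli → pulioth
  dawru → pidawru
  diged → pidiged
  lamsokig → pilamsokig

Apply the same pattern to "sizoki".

fisu and dawru both end in -u yet inflect differently (fisuesh, pidawru), so the final letter is not what conditions the rule; the first letter is.
"sizoki" begins with s-. The one such stem in the data (sukpe → sukpeesh) adds -esh, so the same rule applies.
The other patterns: stems beginning with k- add the prefix mi-; stems beginning with p- add -oth; stems beginning with d- or l- add the prefix pi-.
So sizoki → sizokiesh.

sizokiesh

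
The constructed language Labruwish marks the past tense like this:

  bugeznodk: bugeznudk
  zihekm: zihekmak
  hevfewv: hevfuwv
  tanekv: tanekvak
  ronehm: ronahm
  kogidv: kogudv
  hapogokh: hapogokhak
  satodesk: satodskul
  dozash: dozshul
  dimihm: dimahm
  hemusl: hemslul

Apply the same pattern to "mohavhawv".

mohavhuwv

zihekm and dimihm both end in -m yet inflect differently (zihekmak, dimahm), so the final letter is not what conditions the rule; the second-to-last letter is.
"mohavhawv" has second-to-last letter 'w'. The one such stem in the data (hevfewv → hevfuwv) changes the last vowel to 'u' (as do bugeznodk, kogidv), so the same rule applies.
The other patterns: stems whose second-to-last letter is 'k' add -ak; stems whose second-to-last letter is 'h' change the last vowel to 'a'; stems whose second-to-last letter is 's' delete the last vowel and add -ul.
So mohavhawv → mohavhuwv.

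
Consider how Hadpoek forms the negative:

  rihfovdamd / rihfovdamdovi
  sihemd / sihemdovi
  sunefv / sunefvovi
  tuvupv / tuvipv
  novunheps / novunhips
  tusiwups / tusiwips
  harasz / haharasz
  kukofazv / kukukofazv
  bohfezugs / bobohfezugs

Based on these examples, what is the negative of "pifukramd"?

pifukramdovi

sunefv and tuvupv both end in -v yet inflect differently (sunefvovi, tuvipv), so the final letter is not what conditions the rule; the second-to-last letter is.
"pifukramd" has second-to-last letter 'm'. The stems whose second-to-last letter is 'm' (rihfovdamd → rihfovdamdovi, sihemd → sihemdovi) add -ovi.
So pifukramd → pifukramdovi.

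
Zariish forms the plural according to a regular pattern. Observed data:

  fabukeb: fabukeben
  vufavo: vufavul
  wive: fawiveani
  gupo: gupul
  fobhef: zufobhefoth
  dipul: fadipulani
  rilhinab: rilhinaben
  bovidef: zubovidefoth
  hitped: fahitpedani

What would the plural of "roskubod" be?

fabukeb and bovidef both have last vowel 'e' yet inflect differently (fabukeben, zubovidefoth), so the last vowel is not what conditions the rule; the final letter is.
"roskubod" ends in -d. The one such stem in the data (hitped → fahitpedani) adds fa- … -ani around the stem, so the same rule applies.
The other patterns: stems ending in -b add -en; stems ending in -f add zu- … -oth around the stem; stems ending in -o drop the final letter and add -ul.
So roskubod → faroskubodani.

faroskubodani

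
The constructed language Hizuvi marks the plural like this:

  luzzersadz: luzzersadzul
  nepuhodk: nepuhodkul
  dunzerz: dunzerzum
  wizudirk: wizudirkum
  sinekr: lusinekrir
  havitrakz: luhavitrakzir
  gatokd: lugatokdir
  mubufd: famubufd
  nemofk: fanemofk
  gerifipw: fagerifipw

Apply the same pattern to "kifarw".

luzzersadz and dunzerz both end in -z yet inflect differently (luzzersadzul, dunzerzum), so the final letter is not what conditions the rule; the second-to-last letter is.
"kifarw" has second-to-last letter 'r'. The stems whose second-to-last letter is 'r' (dunzerz → dunzerzum, wizudirk → wizudirkum) add -um.
The other patterns: stems whose second-to-last letter is 'd' add -ul; stems whose second-to-last letter is 'k' add lu- … -ir around the stem; stems whose second-to-last letter is 'f' or 'p' add the prefix fa-.
So kifarw → kifarwum.

kifarwum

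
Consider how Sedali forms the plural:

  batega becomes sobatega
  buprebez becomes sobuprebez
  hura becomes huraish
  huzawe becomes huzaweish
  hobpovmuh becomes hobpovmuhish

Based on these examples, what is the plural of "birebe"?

sobirebe

"birebe" begins with b-. The stems beginning with b- (buprebez → sobuprebez, batega → sobatega) add the prefix so-.
So birebe → sobirebe.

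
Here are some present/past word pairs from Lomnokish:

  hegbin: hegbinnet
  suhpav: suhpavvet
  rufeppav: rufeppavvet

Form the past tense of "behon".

Every pair shown (hegbin → hegbinnet, suhpav → suhpavvet, rufeppav → rufeppavvet) follows the same rule: double the final consonant and add -et.
So behon → behonnet.

behonnet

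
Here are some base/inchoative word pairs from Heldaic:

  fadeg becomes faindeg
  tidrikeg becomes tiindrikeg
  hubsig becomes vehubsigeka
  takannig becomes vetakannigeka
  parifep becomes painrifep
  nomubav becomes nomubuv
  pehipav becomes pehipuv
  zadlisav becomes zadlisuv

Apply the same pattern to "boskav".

boskuv

tidrikeg and hubsig both end in -g yet inflect differently (tiindrikeg, vehubsigeka), so the final letter is not what conditions the rule; the last vowel is.
"boskav" has last vowel 'a'. The stems whose last vowel is 'a' (zadlisav → zadlisuv, pehipav → pehipuv, nomubav → nomubuv) change the last vowel to 'u'.
So boskav → boskuv.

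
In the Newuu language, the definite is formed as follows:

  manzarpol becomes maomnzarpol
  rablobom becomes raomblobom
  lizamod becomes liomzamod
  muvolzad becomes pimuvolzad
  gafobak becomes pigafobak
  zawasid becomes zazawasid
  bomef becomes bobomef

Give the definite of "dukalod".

lizamod and muvolzad both end in -d yet inflect differently (liomzamod, pimuvolzad), so the final letter is not what conditions the rule; the last vowel is.
"dukalod" has last vowel 'o'. The stems whose last vowel is 'o' (manzarpol → maomnzarpol, rablobom → raomblobom, lizamod → liomzamod) insert -om- after the first vowel.
The other patterns: stems whose last vowel is 'a' add the prefix pi-; stems whose last vowel is 'e' or 'i' repeat the first consonant+vowel as a prefix.
So dukalod → duomkalod.

duomkalod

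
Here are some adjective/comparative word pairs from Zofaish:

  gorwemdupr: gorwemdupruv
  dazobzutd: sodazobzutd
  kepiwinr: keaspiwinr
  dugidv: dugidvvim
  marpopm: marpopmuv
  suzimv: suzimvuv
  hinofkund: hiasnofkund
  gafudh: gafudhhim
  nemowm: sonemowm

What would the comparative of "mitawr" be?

somitawr

"mitawr" has second-to-last letter 'w'. The one such stem in the data (nemowm → sonemowm) adds the prefix so-, so the same rule applies.
The other patterns: stems whose second-to-last letter is 'n' insert -as- after the first vowel; stems whose second-to-last letter is 'd' double the final consonant and add -im; stems whose second-to-last letter is 'm' or 'p' add -uv.
So mitawr → somitawr.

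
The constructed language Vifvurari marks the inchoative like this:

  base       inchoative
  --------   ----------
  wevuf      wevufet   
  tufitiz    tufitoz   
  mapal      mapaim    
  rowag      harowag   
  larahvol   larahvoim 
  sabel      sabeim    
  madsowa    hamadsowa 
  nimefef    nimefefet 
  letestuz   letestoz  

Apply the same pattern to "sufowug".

letestuz and wevuf both have last vowel 'u' yet inflect differently (letestoz, wevufet), so the last vowel is not what conditions the rule; the final letter is.
"sufowug" ends in -g. The one such stem in the data (rowag → harowag) adds the prefix ha-, so the same rule applies.
So sufowug → hasufowug.

hasufowug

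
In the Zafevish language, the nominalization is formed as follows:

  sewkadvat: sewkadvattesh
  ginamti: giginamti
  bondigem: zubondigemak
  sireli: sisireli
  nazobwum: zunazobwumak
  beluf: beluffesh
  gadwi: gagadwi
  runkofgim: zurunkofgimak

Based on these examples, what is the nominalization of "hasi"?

ginamti and runkofgim both have last vowel 'i' yet inflect differently (giginamti, zurunkofgimak), so the last vowel is not what conditions the rule; the final letter is.
"hasi" ends in -i. The stems ending in -i (ginamti → giginamti, sireli → sisireli, gadwi → gagadwi) repeat the first consonant+vowel as a prefix.
The other patterns: stems ending in -m add zu- … -ak around the stem; stems ending in -f or -t double the final consonant and add -esh.
So hasi → hahasi.

hahasi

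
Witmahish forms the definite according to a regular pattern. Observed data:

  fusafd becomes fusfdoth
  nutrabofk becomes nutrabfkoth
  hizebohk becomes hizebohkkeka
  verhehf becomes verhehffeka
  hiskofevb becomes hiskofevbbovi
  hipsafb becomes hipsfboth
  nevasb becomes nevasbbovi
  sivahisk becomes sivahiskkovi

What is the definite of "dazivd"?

dazivddovi

nutrabofk and hizebohk both end in -k yet inflect differently (nutrabfkoth, hizebohkkeka), so the final letter is not what conditions the rule; the second-to-last letter is.
"dazivd" has second-to-last letter 'v'. The one such stem in the data (hiskofevb → hiskofevbbovi) doubles the final consonant and adds -ovi (as do sivahisk, nevasb), so the same rule applies.
So dazivd → dazivddovi.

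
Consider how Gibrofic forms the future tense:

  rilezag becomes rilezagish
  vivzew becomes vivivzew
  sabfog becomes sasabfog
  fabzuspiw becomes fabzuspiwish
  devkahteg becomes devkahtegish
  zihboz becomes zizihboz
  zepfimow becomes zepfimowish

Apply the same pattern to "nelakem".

fabzuspiw and vivzew both end in -w yet inflect differently (fabzuspiwish, vivivzew), so the final letter is not what conditions the rule; the number of vowels is.
"nelakem" has 3 vowels. The stems with 3 vowels (rilezag → rilezagish, devkahteg → devkahtegish, fabzuspiw → fabzuspiwish) add -ish.
So nelakem → nelakemish.

nelakemish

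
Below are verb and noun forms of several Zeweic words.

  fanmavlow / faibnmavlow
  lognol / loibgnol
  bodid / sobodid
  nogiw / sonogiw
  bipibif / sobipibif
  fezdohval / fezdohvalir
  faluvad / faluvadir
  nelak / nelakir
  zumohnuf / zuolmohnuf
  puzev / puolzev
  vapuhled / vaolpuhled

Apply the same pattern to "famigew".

faolmigew

fanmavlow and nogiw both end in -w yet inflect differently (faibnmavlow, sonogiw), so the final letter is not what conditions the rule; the last vowel is.
"famigew" has last vowel 'e'. The stems whose last vowel is 'e' (puzev → puolzev, vapuhled → vaolpuhled) insert -ol- after the first vowel.
So famigew → faolmigew.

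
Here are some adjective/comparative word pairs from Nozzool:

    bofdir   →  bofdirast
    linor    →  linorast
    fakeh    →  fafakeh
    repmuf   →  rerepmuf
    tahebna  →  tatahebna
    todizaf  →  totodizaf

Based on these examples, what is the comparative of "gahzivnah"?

gagahzivnah

bofdir and fakeh both have 2 vowels yet inflect differently (bofdirast, fafakeh), so the number of vowels is not what conditions the rule; the final letter is.
"gahzivnah" ends in -h. The one such stem in the data (fakeh → fafakeh) repeats the first consonant+vowel as a prefix (as do repmuf, tahebna), so the same rule applies.
The other pattern: stems ending in -r add -ast.
So gahzivnah → gagahzivnah.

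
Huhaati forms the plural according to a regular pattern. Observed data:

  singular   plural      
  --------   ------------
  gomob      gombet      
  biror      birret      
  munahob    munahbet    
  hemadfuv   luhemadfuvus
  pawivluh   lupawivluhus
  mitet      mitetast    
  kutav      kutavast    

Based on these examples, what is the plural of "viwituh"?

hemadfuv and kutav both end in -v yet inflect differently (luhemadfuvus, kutavast), so the final letter is not what conditions the rule; the last vowel is.
"viwituh" has last vowel 'u'. The stems whose last vowel is 'u' (hemadfuv → luhemadfuvus, pawivluh → lupawivluhus) add lu- … -us around the stem.
So viwituh → luviwituhus.

luviwituhus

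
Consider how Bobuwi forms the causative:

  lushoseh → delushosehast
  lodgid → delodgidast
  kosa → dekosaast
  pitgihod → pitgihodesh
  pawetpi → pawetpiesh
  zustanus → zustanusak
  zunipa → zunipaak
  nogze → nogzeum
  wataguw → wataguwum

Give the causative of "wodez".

wodezum

lodgid and pitgihod both end in -d yet inflect differently (delodgidast, pitgihodesh), so the final letter is not what conditions the rule; the first letter is.
"wodez" begins with w-. The one such stem in the data (wataguw → wataguwum) adds -um, so the same rule applies.
So wodez → wodezum.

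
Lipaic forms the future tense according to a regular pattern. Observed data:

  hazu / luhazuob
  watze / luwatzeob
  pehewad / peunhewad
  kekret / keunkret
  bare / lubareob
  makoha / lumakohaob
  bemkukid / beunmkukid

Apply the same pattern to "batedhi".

"batedhi" ends in a vowel. The stems ending in a vowel (bare → lubareob, hazu → luhazuob, watze → luwatzeob) add lu- … -ob around the stem.
The other pattern: stems ending in a consonant insert -un- after the first vowel.
So batedhi → lubatedhiob.

lubatedhiob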